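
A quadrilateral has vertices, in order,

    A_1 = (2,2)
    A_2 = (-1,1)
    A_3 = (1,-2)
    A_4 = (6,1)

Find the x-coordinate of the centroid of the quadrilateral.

25/12

Apply the surveyor's formula. First the cross-terms c_i = x_i·y_{i+1} − x_{i+1}·y_i:
  4, 1, 13, 10  ⇒  2A = 28, A = 14.
Then Σ (x_i + x_{i+1})·c_i = 175, so x̄ = 175 / (6·14) = 25/12.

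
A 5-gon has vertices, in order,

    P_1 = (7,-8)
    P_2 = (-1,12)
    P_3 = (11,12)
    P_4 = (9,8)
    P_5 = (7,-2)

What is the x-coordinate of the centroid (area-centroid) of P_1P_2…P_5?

263/51

Apply the surveyor's formula. First the cross-terms c_i = x_i·y_{i+1} − x_{i+1}·y_i:
  76, -144, -20, -74, -42  ⇒  2A = -204, A = -102.
Then Σ (x_i + x_{i+1})·c_i = -3156, so x̄ = -3156 / (6·(-102)) = 263/51.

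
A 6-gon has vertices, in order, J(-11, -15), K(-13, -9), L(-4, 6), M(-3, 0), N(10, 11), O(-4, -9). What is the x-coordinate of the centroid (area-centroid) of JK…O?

Apply the surveyor's formula. First the cross-terms c_i = x_i·y_{i+1} − x_{i+1}·y_i:
  -96, -114, 18, -33, -46, -39  ⇒  2A = -310, A = -155.
Then Σ (x_i + x_{i+1})·c_i = 4194, so x̄ = 4194 / (6·(-155)) = -699/155.

-699/155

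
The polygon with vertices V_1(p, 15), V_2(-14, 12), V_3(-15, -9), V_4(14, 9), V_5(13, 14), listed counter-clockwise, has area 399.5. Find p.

-9

The doubled signed area Σ (x_i y_{i+1} − x_{i+1} y_i) is linear in p.
With p=0 it equals 781; the coefficient of p is -2 (from the two edges through V_1).
So -2·p + 781 = 2·399.5 = 799 ⇒ p = -9.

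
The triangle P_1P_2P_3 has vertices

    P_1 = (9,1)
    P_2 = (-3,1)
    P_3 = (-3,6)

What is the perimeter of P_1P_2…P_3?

|P_1P_2| = √((-12)² + (0)²) = √144 = 12
|P_2P_3| = √((0)² + (5)²) = √25 = 5
|P_3P_1| = √((12)² + (-5)²) = √169 = 13
Perimeter = 12 + 5 + 13 = 30.

30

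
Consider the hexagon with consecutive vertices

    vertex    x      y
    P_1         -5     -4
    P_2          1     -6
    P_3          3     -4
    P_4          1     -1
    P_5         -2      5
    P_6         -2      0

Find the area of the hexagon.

Apply the surveyor's formula: 2A = Σ (x_i·y_{i+1} − x_{i+1}·y_i), indices taken mod 6.
Σ = (34) + (14) + (1) + (3) + (10) + (8) = 70
Area = |Σ|/2 = 35.

35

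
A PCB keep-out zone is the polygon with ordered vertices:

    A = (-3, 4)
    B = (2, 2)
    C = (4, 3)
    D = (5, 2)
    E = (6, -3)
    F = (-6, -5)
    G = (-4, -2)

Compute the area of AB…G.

A→B: (-3)(2) − (2)(4) = -14
B→C: (2)(3) − (4)(2) = -2
C→D: (4)(2) − (5)(3) = -7
D→E: (5)(-3) − (6)(2) = -27
E→F: (6)(-5) − (-6)(-3) = -48
F→G: (-6)(-2) − (-4)(-5) = -8
G→A: (-4)(4) − (-3)(-2) = -22
Σ = -128
Area = |Σ|/2 = 64.

64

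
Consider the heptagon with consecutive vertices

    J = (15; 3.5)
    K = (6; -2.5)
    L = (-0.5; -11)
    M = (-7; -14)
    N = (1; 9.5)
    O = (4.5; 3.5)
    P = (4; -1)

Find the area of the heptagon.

Apply the shoelace (surveyor's) formula: 2A = Σ (x_i·y_{i+1} − x_{i+1}·y_i), indices taken mod 7.
Cross-terms: -58.5, -67.25, -70, -52.5, -39.25, -18.5, 29  ⇒  Σ = -277
Area = |Σ|/2 = 138.5.

138.5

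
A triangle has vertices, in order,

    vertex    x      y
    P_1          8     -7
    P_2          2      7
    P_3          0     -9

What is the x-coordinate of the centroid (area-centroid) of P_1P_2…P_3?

Apply the surveyor's formula. First the cross-terms c_i = x_i·y_{i+1} − x_{i+1}·y_i:
  70, -18, 72  ⇒  2A = 124, A = 62.
Then Σ (x_i + x_{i+1})·c_i = 1240, so x̄ = 1240 / (6·62) = 10/3.

10/3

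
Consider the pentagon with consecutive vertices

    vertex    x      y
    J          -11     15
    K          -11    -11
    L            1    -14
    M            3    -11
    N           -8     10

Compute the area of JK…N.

Apply Gauss's area formula: 2A = Σ (x_i·y_{i+1} − x_{i+1}·y_i), indices taken mod 5.
J→K: (-11)(-11) − (-11)(15) = 286
K→L: (-11)(-14) − (1)(-11) = 165
L→M: (1)(-11) − (3)(-14) = 31
M→N: (3)(10) − (-8)(-11) = -58
N→J: (-8)(15) − (-11)(10) = -10
Σ = 414
Area = |Σ|/2 = 207.

207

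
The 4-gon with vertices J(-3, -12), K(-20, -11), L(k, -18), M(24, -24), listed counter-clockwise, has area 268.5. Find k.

-24

Write out the shoelace sum; only the two edges meeting at L involve k:
2·Area = [((-20)·(-18) − k·(-11)) + (k·(-24) − 24·(-18))] + -567
       = -13·k + 225 = 537
⇒ k = -24.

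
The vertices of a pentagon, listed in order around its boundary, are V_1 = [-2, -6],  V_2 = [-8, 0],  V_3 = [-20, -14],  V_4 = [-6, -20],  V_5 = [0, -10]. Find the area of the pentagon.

210

Apply the surveyor's formula: 2A = Σ (x_i·y_{i+1} − x_{i+1}·y_i), indices taken mod 5.
V_1→V_2: (-2)(0) − (-8)(-6) = -48
V_2→V_3: (-8)(-14) − (-20)(0) = 112
V_3→V_4: (-20)(-20) − (-6)(-14) = 316
V_4→V_5: (-6)(-10) − (0)(-20) = 60
V_5→V_1: (0)(-6) − (-2)(-10) = -20
Σ = 420
Area = |Σ|/2 = 210.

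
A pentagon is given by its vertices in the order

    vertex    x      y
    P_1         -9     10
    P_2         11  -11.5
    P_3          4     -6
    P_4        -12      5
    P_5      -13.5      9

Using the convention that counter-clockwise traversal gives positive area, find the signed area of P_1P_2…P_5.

-86.5

Cross-terms: -6.5, -20, -52, -40.5, -54  ⇒  Σ = -173
Signed area = Σ/2 = -86.5 (negative ⇒ clockwise traversal).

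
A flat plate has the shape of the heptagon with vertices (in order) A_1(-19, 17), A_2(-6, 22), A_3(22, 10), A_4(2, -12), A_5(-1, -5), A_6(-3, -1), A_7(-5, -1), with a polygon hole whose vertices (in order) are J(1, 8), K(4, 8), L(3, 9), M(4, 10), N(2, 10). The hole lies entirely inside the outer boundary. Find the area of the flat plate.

639

Outer boundary:
Apply Gauss's area formula: 2A = Σ (x_i·y_{i+1} − x_{i+1}·y_i), indices taken mod 7.
Cross-terms: -316, -544, -284, -22, -14, -2, -104  ⇒  Σ = -1286
Area = |Σ|/2 = 643.
Hole:
Apply the shoelace (surveyor's) formula: 2A = Σ (x_i·y_{i+1} − x_{i+1}·y_i), indices taken mod 5.
J→K: (1)(8) − (4)(8) = -24
K→L: (4)(9) − (3)(8) = 12
L→M: (3)(10) − (4)(9) = -6
M→N: (4)(10) − (2)(10) = 20
N→J: (2)(8) − (1)(10) = 6
Σ = 8
Area = |Σ|/2 = 4.
Net area = 643 − 4 = 639.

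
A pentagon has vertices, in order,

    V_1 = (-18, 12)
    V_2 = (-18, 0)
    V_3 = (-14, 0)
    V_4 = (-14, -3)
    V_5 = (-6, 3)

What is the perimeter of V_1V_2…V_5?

44

|V_1V_2| = √((0)² + (-12)²) = √144 = 12
|V_2V_3| = √((4)² + (0)²) = √16 = 4
|V_3V_4| = √((0)² + (-3)²) = √9 = 3
|V_4V_5| = √((8)² + (6)²) = √100 = 10
|V_5V_1| = √((-12)² + (9)²) = √225 = 15
Perimeter = 12 + 4 + 3 + 10 + 15 = 44.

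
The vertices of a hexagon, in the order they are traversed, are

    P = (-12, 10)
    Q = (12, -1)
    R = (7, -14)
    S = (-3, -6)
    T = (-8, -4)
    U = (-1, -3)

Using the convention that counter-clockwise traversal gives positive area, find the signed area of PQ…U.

P→Q: (-12)(-1) − (12)(10) = -108
Q→R: (12)(-14) − (7)(-1) = -161
R→S: (7)(-6) − (-3)(-14) = -84
S→T: (-3)(-4) − (-8)(-6) = -36
T→U: (-8)(-3) − (-1)(-4) = 20
U→P: (-1)(10) − (-12)(-3) = -46
Σ = -415
Signed area = Σ/2 = -207.5 (negative ⇒ clockwise traversal).

-207.5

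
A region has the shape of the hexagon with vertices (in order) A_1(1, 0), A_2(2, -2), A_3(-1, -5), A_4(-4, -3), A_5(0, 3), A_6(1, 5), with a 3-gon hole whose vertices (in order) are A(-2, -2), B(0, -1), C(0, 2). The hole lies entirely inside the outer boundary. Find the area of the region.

Outer boundary:
Apply Gauss's area formula: 2A = Σ (x_i·y_{i+1} − x_{i+1}·y_i), indices taken mod 6.
Σ = (-2) + (-12) + (-17) + (-12) + (-3) + (-5) = -51
Area = |Σ|/2 = 25.5.
Hole:
Apply the shoelace formula: 2A = Σ (x_i·y_{i+1} − x_{i+1}·y_i), indices taken mod 3.
Σ = (2) + (0) + (4) = 6
Area = |Σ|/2 = 3.
Net area = 25.5 − 3 = 22.5.

22.5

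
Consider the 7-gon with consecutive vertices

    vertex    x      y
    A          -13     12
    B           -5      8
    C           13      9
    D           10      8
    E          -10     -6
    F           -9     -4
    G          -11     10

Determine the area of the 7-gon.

154.5

Apply the surveyor's formula: 2A = Σ (x_i·y_{i+1} − x_{i+1}·y_i), indices taken mod 7.
A→B: (-13)(8) − (-5)(12) = -44
B→C: (-5)(9) − (13)(8) = -149
C→D: (13)(8) − (10)(9) = 14
D→E: (10)(-6) − (-10)(8) = 20
E→F: (-10)(-4) − (-9)(-6) = -14
F→G: (-9)(10) − (-11)(-4) = -134
G→A: (-11)(12) − (-13)(10) = -2
Σ = -309
Area = |Σ|/2 = 154.5.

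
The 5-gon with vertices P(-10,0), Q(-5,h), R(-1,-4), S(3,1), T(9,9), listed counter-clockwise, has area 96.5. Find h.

-6

Write out the shoelace sum; only the two edges meeting at Q involve h:
2·Area = [((-10)·h − (-5)·0) + ((-5)·(-4) − (-1)·h)] + 119
       = -9·h + 139 = 193
⇒ h = -6.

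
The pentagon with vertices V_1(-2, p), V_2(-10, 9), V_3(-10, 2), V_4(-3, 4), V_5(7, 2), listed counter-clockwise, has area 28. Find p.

Write out the shoelace sum; only the two edges meeting at V_1 involve p:
2·Area = [(7·p − (-2)·2) + ((-2)·9 − (-10)·p)] + 2
       = 17·p + -12 = 56
⇒ p = 4.

4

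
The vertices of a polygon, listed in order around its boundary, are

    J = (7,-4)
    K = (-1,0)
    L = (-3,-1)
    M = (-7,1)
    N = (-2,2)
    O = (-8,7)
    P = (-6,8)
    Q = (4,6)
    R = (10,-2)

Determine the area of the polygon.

103.5

Apply Gauss's area formula: 2A = Σ (x_i·y_{i+1} − x_{i+1}·y_i), indices taken mod 9.
Σ = (-4) + (1) + (-10) + (-12) + (2) + (-22) + (-68) + (-68) + (-26) = -207
Area = |Σ|/2 = 103.5.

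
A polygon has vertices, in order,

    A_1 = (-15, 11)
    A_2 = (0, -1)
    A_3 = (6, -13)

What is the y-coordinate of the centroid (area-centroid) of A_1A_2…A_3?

-1

Apply the shoelace (surveyor's) formula. First the cross-terms c_i = x_i·y_{i+1} − x_{i+1}·y_i:
  15, 6, -129  ⇒  2A = -108, A = -54.
Then Σ (y_i + y_{i+1})·c_i = 324, so ȳ = 324 / (6·(-54)) = -1.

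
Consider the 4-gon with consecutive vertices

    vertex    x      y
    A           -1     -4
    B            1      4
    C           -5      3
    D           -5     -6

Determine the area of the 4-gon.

41

Apply the surveyor's formula: 2A = Σ (x_i·y_{i+1} − x_{i+1}·y_i), indices taken mod 4.
Cross-terms: 0, 23, 45, 14  ⇒  Σ = 82
Area = |Σ|/2 = 41.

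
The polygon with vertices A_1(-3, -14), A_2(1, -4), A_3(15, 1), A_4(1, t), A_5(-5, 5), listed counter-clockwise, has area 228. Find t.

14

The doubled signed area Σ (x_i y_{i+1} − x_{i+1} y_i) is linear in t.
With t=0 it equals 176; the coefficient of t is 20 (from the two edges through A_4).
So 20·t + 176 = 2·228 = 456 ⇒ t = 14.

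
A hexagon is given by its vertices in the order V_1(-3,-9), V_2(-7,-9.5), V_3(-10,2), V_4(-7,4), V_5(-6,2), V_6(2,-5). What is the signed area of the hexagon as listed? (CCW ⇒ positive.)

-83.25

Cross-terms: -34.5, -109, -26, 10, 26, -33  ⇒  Σ = -166.5
Signed area = Σ/2 = -83.25 (negative ⇒ clockwise traversal).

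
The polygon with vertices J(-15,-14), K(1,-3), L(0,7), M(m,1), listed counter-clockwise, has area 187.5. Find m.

Write out the shoelace sum; only the two edges meeting at M involve m:
2·Area = [(0·1 − m·7) + (m·(-14) − (-15)·1)] + 66
       = -21·m + 81 = 375
⇒ m = -14.

-14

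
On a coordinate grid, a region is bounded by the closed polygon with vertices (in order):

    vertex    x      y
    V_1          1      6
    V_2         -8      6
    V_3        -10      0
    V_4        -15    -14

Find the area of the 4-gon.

89

Cross-terms: 54, 60, 140, -76  ⇒  Σ = 178
Area = |Σ|/2 = 89.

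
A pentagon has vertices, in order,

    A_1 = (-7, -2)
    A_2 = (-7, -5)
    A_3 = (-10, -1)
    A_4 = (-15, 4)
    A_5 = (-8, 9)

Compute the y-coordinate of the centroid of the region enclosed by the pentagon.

280/101

Apply Gauss's area formula. First the cross-terms c_i = x_i·y_{i+1} − x_{i+1}·y_i:
  21, -43, -55, -103, 79  ⇒  2A = -101, A = -50.5.
Then Σ (y_i + y_{i+1})·c_i = -840, so ȳ = -840 / (6·(-50.5)) = 280/101.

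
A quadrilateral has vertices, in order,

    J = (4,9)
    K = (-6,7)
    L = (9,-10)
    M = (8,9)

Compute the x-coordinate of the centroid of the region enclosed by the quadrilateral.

Apply the shoelace formula. First the cross-terms c_i = x_i·y_{i+1} − x_{i+1}·y_i:
  82, -3, 161, 36  ⇒  2A = 276, A = 138.
Then Σ (x_i + x_{i+1})·c_i = 2996, so x̄ = 2996 / (6·138) = 749/207.

749/207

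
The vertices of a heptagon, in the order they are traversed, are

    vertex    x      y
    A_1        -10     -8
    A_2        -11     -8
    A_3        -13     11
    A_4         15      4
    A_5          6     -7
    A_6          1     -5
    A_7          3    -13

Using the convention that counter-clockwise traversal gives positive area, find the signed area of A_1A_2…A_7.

Σ = (-8) + (-225) + (-217) + (-129) + (-23) + (2) + (-154) = -754
Signed area = Σ/2 = -377 (negative ⇒ clockwise traversal).

-377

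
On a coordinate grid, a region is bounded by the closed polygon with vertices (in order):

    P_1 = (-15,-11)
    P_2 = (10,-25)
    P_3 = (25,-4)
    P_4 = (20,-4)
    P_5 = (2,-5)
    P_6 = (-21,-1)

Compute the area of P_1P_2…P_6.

533.5

Σ = (485) + (585) + (-20) + (-92) + (-107) + (216) = 1067
Area = |Σ|/2 = 533.5.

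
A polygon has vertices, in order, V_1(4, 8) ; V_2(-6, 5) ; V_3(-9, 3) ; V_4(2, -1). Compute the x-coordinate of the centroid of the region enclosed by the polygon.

Apply the surveyor's formula. First the cross-terms c_i = x_i·y_{i+1} − x_{i+1}·y_i:
  68, 27, 3, 20  ⇒  2A = 118, A = 59.
Then Σ (x_i + x_{i+1})·c_i = -442, so x̄ = -442 / (6·59) = -221/177.

-221/177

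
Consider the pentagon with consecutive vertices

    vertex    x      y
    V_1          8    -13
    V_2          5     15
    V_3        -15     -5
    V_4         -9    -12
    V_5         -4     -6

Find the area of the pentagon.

Apply the shoelace (surveyor's) formula: 2A = Σ (x_i·y_{i+1} − x_{i+1}·y_i), indices taken mod 5.
Σ = (185) + (200) + (135) + (6) + (100) = 626
Area = |Σ|/2 = 313.

313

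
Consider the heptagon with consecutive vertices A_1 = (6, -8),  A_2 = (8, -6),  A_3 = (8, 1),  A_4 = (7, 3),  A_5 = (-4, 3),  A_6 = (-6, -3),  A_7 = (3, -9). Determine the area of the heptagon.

128.5

Apply the shoelace formula: 2A = Σ (x_i·y_{i+1} − x_{i+1}·y_i), indices taken mod 7.
Σ = (28) + (56) + (17) + (33) + (30) + (63) + (30) = 257
Area = |Σ|/2 = 128.5.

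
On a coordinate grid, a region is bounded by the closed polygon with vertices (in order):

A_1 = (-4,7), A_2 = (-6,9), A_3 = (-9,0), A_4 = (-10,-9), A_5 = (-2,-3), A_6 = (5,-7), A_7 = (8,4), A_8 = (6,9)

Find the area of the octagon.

A_1→A_2: (-4)(9) − (-6)(7) = 6
A_2→A_3: (-6)(0) − (-9)(9) = 81
A_3→A_4: (-9)(-9) − (-10)(0) = 81
A_4→A_5: (-10)(-3) − (-2)(-9) = 12
A_5→A_6: (-2)(-7) − (5)(-3) = 29
A_6→A_7: (5)(4) − (8)(-7) = 76
A_7→A_8: (8)(9) − (6)(4) = 48
A_8→A_1: (6)(7) − (-4)(9) = 78
Σ = 411
Area = |Σ|/2 = 205.5.

205.5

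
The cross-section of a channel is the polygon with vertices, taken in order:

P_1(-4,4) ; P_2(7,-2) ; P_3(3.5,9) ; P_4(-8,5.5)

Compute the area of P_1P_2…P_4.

Apply the shoelace formula: 2A = Σ (x_i·y_{i+1} − x_{i+1}·y_i), indices taken mod 4.
Σ = (-20) + (70) + (91.25) + (-10) = 131.25
Area = |Σ|/2 = 65.625.

65.625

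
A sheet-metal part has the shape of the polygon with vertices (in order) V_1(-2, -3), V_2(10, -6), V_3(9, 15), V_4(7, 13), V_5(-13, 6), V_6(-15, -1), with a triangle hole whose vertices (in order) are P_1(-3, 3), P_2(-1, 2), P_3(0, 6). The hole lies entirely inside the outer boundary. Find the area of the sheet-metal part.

Outer boundary:
V_1→V_2: (-2)(-6) − (10)(-3) = 42
V_2→V_3: (10)(15) − (9)(-6) = 204
V_3→V_4: (9)(13) − (7)(15) = 12
V_4→V_5: (7)(6) − (-13)(13) = 211
V_5→V_6: (-13)(-1) − (-15)(6) = 103
V_6→V_1: (-15)(-3) − (-2)(-1) = 43
Σ = 615
Area = |Σ|/2 = 307.5.
Hole:
Σ = (-3) + (-6) + (18) = 9
Area = |Σ|/2 = 4.5.
Net area = 307.5 − 4.5 = 303.

303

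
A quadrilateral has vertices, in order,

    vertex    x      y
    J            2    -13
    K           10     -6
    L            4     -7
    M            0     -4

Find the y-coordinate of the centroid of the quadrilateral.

-401/48

Apply the shoelace (surveyor's) formula. First the cross-terms c_i = x_i·y_{i+1} − x_{i+1}·y_i:
  118, -46, -16, 8  ⇒  2A = 64, A = 32.
Then Σ (y_i + y_{i+1})·c_i = -1604, so ȳ = -1604 / (6·32) = -401/48.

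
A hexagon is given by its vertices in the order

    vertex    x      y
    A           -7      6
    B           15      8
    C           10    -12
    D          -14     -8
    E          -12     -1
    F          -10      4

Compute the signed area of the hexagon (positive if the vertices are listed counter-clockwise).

Σ = (-146) + (-260) + (-248) + (-82) + (-58) + (-32) = -826
Signed area = Σ/2 = -413 (negative ⇒ clockwise traversal).

-413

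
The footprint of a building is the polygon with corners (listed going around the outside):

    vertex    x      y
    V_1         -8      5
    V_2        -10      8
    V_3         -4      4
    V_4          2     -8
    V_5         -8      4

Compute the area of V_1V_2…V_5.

Cross-terms: -14, -8, 24, -56, -8  ⇒  Σ = -62
Area = |Σ|/2 = 31.

31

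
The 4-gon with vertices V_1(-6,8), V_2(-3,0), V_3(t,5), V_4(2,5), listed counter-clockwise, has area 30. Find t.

3

Write out the shoelace sum; only the two edges meeting at V_3 involve t:
2·Area = [((-3)·5 − t·0) + (t·5 − 2·5)] + 70
       = 5·t + 45 = 60
⇒ t = 3.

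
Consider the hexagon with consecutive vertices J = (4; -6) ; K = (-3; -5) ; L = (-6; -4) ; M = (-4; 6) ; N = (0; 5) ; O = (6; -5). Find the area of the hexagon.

Apply the shoelace (surveyor's) formula: 2A = Σ (x_i·y_{i+1} − x_{i+1}·y_i), indices taken mod 6.
Cross-terms: -38, -18, -52, -20, -30, -16  ⇒  Σ = -174
Area = |Σ|/2 = 87.

87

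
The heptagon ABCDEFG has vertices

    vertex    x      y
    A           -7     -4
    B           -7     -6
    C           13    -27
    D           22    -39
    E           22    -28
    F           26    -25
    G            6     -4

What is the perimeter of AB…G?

104

|AB| = √((0)² + (-2)²) = √4 = 2
|BC| = √((20)² + (-21)²) = √841 = 29
|CD| = √((9)² + (-12)²) = √225 = 15
|DE| = √((0)² + (11)²) = √121 = 11
|EF| = √((4)² + (3)²) = √25 = 5
|FG| = √((-20)² + (21)²) = √841 = 29
|GA| = √((-13)² + (0)²) = √169 = 13
Perimeter = 2 + 29 + 15 + 11 + 5 + 29 + 13 = 104.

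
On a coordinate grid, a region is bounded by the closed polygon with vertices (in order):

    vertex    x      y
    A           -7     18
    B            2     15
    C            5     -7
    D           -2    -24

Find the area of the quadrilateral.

Σ = (-141) + (-89) + (-134) + (-204) = -568
Area = |Σ|/2 = 284.

284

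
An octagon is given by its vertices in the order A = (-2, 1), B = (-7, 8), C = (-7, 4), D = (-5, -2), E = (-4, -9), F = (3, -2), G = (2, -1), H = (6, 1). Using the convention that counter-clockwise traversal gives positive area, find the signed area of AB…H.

Σ = (-9) + (28) + (34) + (37) + (35) + (1) + (8) + (8) = 142
Signed area = Σ/2 = 71 (positive ⇒ counter-clockwise traversal).

71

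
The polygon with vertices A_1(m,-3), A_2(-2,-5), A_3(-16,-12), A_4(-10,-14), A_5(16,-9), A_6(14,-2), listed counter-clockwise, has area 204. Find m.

0

The doubled signed area Σ (x_i y_{i+1} − x_{i+1} y_i) is linear in m.
With m=0 it equals 408; the coefficient of m is -3 (from the two edges through A_1).
So -3·m + 408 = 2·204 = 408 ⇒ m = 0.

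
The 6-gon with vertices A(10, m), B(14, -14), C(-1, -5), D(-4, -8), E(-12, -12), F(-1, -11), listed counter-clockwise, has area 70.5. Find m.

The doubled signed area Σ (x_i y_{i+1} − x_{i+1} y_i) is linear in m.
With m=0 it equals -54; the coefficient of m is -15 (from the two edges through A).
So -15·m + -54 = 2·70.5 = 141 ⇒ m = -13.

-13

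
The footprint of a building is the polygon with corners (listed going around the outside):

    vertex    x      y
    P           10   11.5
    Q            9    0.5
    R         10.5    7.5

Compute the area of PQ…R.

4.75

Apply the surveyor's formula: 2A = Σ (x_i·y_{i+1} − x_{i+1}·y_i), indices taken mod 3.
Σ = (-98.5) + (62.25) + (45.75) = 9.5
Area = |Σ|/2 = 4.75.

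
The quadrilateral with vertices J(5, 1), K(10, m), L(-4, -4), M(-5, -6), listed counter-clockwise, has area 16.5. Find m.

The doubled signed area Σ (x_i y_{i+1} − x_{i+1} y_i) is linear in m.
With m=0 it equals -21; the coefficient of m is 9 (from the two edges through K).
So 9·m + -21 = 2·16.5 = 33 ⇒ m = 6.

6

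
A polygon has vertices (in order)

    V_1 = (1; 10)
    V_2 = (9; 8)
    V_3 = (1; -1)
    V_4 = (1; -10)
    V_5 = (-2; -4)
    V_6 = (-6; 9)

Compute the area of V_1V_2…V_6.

Cross-terms: -82, -17, -9, -24, -42, -69  ⇒  Σ = -243
Area = |Σ|/2 = 121.5.

121.5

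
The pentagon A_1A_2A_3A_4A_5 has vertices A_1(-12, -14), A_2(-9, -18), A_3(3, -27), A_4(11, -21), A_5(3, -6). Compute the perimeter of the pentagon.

64

|A_1A_2| = √((3)² + (-4)²) = √25 = 5
|A_2A_3| = √((12)² + (-9)²) = √225 = 15
|A_3A_4| = √((8)² + (6)²) = √100 = 10
|A_4A_5| = √((-8)² + (15)²) = √289 = 17
|A_5A_1| = √((-15)² + (-8)²) = √289 = 17
Perimeter = 5 + 15 + 10 + 17 + 17 = 64.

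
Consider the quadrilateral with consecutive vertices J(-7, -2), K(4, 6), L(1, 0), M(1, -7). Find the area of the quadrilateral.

Σ = (-34) + (-6) + (-7) + (-51) = -98
Area = |Σ|/2 = 49.

49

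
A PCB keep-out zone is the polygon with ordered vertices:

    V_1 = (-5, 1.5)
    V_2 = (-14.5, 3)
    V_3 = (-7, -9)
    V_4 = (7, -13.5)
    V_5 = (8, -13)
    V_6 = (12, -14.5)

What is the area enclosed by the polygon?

159.125

Σ = (6.75) + (151.5) + (157.5) + (17) + (40) + (-54.5) = 318.25
Area = |Σ|/2 = 159.125.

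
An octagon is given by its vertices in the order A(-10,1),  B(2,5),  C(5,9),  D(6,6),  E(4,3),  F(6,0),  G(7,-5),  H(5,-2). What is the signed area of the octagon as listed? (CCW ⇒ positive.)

Σ = (-52) + (-7) + (-24) + (-6) + (-18) + (-30) + (11) + (-15) = -141
Signed area = Σ/2 = -70.5 (negative ⇒ clockwise traversal).

-70.5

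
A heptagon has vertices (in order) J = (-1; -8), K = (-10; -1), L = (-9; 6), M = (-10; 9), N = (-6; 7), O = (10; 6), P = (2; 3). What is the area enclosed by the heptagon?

143

Apply Gauss's area formula: 2A = Σ (x_i·y_{i+1} − x_{i+1}·y_i), indices taken mod 7.
Cross-terms: -79, -69, -21, -16, -106, 18, -13  ⇒  Σ = -286
Area = |Σ|/2 = 143.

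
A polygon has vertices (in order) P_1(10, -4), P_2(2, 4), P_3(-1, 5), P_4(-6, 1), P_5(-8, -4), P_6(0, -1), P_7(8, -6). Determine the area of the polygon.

Apply Gauss's area formula: 2A = Σ (x_i·y_{i+1} − x_{i+1}·y_i), indices taken mod 7.
Σ = (48) + (14) + (29) + (32) + (8) + (8) + (28) = 167
Area = |Σ|/2 = 83.5.

83.5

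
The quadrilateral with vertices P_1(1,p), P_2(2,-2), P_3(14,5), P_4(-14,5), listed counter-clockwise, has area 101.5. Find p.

The doubled signed area Σ (x_i y_{i+1} − x_{i+1} y_i) is linear in p.
With p=0 it equals 171; the coefficient of p is -16 (from the two edges through P_1).
So -16·p + 171 = 2·101.5 = 203 ⇒ p = -2.

-2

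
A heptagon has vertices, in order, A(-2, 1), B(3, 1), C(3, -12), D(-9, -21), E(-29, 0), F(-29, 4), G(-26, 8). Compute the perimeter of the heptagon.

|AB| = √((5)² + (0)²) = √25 = 5
|BC| = √((0)² + (-13)²) = √169 = 13
|CD| = √((-12)² + (-9)²) = √225 = 15
|DE| = √((-20)² + (21)²) = √841 = 29
|EF| = √((0)² + (4)²) = √16 = 4
|FG| = √((3)² + (4)²) = √25 = 5
|GA| = √((24)² + (-7)²) = √625 = 25
Perimeter = 5 + 13 + 15 + 29 + 4 + 5 + 25 = 96.

96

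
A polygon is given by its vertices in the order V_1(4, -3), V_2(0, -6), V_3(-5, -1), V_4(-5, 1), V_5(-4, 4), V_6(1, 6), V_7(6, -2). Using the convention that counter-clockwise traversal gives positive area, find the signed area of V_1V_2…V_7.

Apply the shoelace (surveyor's) formula: 2A = Σ (x_i·y_{i+1} − x_{i+1}·y_i), indices taken mod 7.
V_1→V_2: (4)(-6) − (0)(-3) = -24
V_2→V_3: (0)(-1) − (-5)(-6) = -30
V_3→V_4: (-5)(1) − (-5)(-1) = -10
V_4→V_5: (-5)(4) − (-4)(1) = -16
V_5→V_6: (-4)(6) − (1)(4) = -28
V_6→V_7: (1)(-2) − (6)(6) = -38
V_7→V_1: (6)(-3) − (4)(-2) = -10
Σ = -156
Signed area = Σ/2 = -78 (negative ⇒ clockwise traversal).

-78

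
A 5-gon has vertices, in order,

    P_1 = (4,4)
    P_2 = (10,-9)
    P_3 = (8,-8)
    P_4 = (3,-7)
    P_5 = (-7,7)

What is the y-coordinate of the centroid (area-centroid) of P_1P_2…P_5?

Apply Gauss's area formula. First the cross-terms c_i = x_i·y_{i+1} − x_{i+1}·y_i:
  -76, -8, -32, -28, -56  ⇒  2A = -200, A = -100.
Then Σ (y_i + y_{i+1})·c_i = 380, so ȳ = 380 / (6·(-100)) = -19/30.

-19/30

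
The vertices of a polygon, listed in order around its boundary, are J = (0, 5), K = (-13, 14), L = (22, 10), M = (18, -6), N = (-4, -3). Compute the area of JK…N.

391.5

Apply the shoelace formula: 2A = Σ (x_i·y_{i+1} − x_{i+1}·y_i), indices taken mod 5.
Σ = (65) + (-438) + (-312) + (-78) + (-20) = -783
Area = |Σ|/2 = 391.5.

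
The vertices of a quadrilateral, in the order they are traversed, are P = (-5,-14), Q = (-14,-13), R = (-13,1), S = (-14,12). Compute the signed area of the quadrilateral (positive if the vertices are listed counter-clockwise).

-100

Apply Gauss's area formula: 2A = Σ (x_i·y_{i+1} − x_{i+1}·y_i), indices taken mod 4.
Cross-terms: -131, -183, -142, 256  ⇒  Σ = -200
Signed area = Σ/2 = -100 (negative ⇒ clockwise traversal).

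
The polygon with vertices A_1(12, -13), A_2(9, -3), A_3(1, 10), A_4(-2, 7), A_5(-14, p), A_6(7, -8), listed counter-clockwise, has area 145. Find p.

Write out the shoelace sum; only the two edges meeting at A_5 involve p:
2·Area = [((-2)·p − (-14)·7) + ((-14)·(-8) − 7·p)] + 206
       = -9·p + 416 = 290
⇒ p = 14.

14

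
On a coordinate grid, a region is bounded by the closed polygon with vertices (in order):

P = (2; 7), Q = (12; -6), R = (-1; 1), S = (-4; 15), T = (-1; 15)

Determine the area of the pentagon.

Apply Gauss's area formula: 2A = Σ (x_i·y_{i+1} − x_{i+1}·y_i), indices taken mod 5.
Σ = (-96) + (6) + (-11) + (-45) + (-37) = -183
Area = |Σ|/2 = 91.5.

91.5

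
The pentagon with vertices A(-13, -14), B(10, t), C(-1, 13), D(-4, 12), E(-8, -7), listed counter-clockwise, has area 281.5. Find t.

Write out the shoelace sum; only the two edges meeting at B involve t:
2·Area = [((-13)·t − 10·(-14)) + (10·13 − (-1)·t)] + 185
       = -12·t + 455 = 563
⇒ t = -9.

-9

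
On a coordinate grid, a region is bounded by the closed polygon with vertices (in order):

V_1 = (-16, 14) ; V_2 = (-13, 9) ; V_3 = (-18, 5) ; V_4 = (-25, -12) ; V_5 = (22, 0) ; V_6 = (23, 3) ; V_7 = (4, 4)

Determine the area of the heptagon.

Σ = (38) + (97) + (341) + (264) + (66) + (80) + (120) = 1006
Area = |Σ|/2 = 503.

503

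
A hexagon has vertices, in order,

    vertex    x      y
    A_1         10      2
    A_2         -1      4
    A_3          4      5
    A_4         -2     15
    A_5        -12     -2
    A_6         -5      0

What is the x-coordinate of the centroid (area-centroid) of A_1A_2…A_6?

-667/255

Apply Gauss's area formula. First the cross-terms c_i = x_i·y_{i+1} − x_{i+1}·y_i:
  42, -21, 70, 184, -10, -10  ⇒  2A = 255, A = 127.5.
Then Σ (x_i + x_{i+1})·c_i = -2001, so x̄ = -2001 / (6·127.5) = -667/255.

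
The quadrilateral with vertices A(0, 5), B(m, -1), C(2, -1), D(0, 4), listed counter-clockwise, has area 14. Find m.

The doubled signed area Σ (x_i y_{i+1} − x_{i+1} y_i) is linear in m.
With m=0 it equals 10; the coefficient of m is -6 (from the two edges through B).
So -6·m + 10 = 2·14 = 28 ⇒ m = -3.

-3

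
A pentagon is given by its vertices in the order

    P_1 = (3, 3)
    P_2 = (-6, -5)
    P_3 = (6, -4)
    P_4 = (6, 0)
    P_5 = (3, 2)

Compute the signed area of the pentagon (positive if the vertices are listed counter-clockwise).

48

Apply Gauss's area formula: 2A = Σ (x_i·y_{i+1} − x_{i+1}·y_i), indices taken mod 5.
Σ = (3) + (54) + (24) + (12) + (3) = 96
Signed area = Σ/2 = 48 (positive ⇒ counter-clockwise traversal).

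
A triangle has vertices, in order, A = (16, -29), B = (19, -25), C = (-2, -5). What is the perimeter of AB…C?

|AB| = √((3)² + (4)²) = √25 = 5
|BC| = √((-21)² + (20)²) = √841 = 29
|CA| = √((18)² + (-24)²) = √900 = 30
Perimeter = 5 + 29 + 30 = 64.

64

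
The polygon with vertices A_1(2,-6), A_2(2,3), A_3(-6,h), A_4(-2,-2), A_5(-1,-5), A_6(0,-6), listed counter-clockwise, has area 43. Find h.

3

Write out the shoelace sum; only the two edges meeting at A_3 involve h:
2·Area = [(2·h − (-6)·3) + ((-6)·(-2) − (-2)·h)] + 44
       = 4·h + 74 = 86
⇒ h = 3.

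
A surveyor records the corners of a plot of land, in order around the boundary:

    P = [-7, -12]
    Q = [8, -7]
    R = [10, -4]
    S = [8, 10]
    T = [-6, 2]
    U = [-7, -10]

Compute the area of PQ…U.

239.5

P→Q: (-7)(-7) − (8)(-12) = 145
Q→R: (8)(-4) − (10)(-7) = 38
R→S: (10)(10) − (8)(-4) = 132
S→T: (8)(2) − (-6)(10) = 76
T→U: (-6)(-10) − (-7)(2) = 74
U→P: (-7)(-12) − (-7)(-10) = 14
Σ = 479
Area = |Σ|/2 = 239.5.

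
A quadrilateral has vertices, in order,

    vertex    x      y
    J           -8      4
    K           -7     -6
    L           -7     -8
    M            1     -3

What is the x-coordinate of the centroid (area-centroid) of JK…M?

Apply Gauss's area formula. First the cross-terms c_i = x_i·y_{i+1} − x_{i+1}·y_i:
  76, 14, 29, -20  ⇒  2A = 99, A = 49.5.
Then Σ (x_i + x_{i+1})·c_i = -1370, so x̄ = -1370 / (6·49.5) = -1370/297.

-1370/297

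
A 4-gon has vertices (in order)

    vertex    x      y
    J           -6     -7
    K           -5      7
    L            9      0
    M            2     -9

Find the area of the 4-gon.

144.5

Apply the shoelace (surveyor's) formula: 2A = Σ (x_i·y_{i+1} − x_{i+1}·y_i), indices taken mod 4.
Σ = (-77) + (-63) + (-81) + (-68) = -289
Area = |Σ|/2 = 144.5.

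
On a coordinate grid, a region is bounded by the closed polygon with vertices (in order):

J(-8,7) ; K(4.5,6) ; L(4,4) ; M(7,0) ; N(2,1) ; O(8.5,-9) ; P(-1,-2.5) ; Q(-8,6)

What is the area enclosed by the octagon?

Apply the shoelace (surveyor's) formula: 2A = Σ (x_i·y_{i+1} − x_{i+1}·y_i), indices taken mod 8.
Cross-terms: -79.5, -6, -28, 7, -26.5, -30.25, -26, -8  ⇒  Σ = -197.25
Area = |Σ|/2 = 98.625.

98.625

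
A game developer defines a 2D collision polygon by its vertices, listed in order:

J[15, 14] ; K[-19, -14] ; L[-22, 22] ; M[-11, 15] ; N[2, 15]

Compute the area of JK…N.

Apply the surveyor's formula: 2A = Σ (x_i·y_{i+1} − x_{i+1}·y_i), indices taken mod 5.
Cross-terms: 56, -726, -88, -195, -197  ⇒  Σ = -1150
Area = |Σ|/2 = 575.

575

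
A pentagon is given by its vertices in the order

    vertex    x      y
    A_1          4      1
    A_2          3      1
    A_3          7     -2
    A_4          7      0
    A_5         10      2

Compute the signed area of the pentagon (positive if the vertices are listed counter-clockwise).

Apply Gauss's area formula: 2A = Σ (x_i·y_{i+1} − x_{i+1}·y_i), indices taken mod 5.
Cross-terms: 1, -13, 14, 14, 2  ⇒  Σ = 18
Signed area = Σ/2 = 9 (positive ⇒ counter-clockwise traversal).

9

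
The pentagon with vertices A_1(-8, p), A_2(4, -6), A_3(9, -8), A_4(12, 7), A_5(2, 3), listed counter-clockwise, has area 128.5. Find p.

9

Write out the shoelace sum; only the two edges meeting at A_1 involve p:
2·Area = [(2·p − (-8)·3) + ((-8)·(-6) − 4·p)] + 203
       = -2·p + 275 = 257
⇒ p = 9.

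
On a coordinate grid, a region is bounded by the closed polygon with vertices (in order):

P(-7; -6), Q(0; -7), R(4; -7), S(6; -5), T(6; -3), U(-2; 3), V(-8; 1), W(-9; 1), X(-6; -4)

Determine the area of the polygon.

98

Apply the shoelace (surveyor's) formula: 2A = Σ (x_i·y_{i+1} − x_{i+1}·y_i), indices taken mod 9.
P→Q: (-7)(-7) − (0)(-6) = 49
Q→R: (0)(-7) − (4)(-7) = 28
R→S: (4)(-5) − (6)(-7) = 22
S→T: (6)(-3) − (6)(-5) = 12
T→U: (6)(3) − (-2)(-3) = 12
U→V: (-2)(1) − (-8)(3) = 22
V→W: (-8)(1) − (-9)(1) = 1
W→X: (-9)(-4) − (-6)(1) = 42
X→P: (-6)(-6) − (-7)(-4) = 8
Σ = 196
Area = |Σ|/2 = 98.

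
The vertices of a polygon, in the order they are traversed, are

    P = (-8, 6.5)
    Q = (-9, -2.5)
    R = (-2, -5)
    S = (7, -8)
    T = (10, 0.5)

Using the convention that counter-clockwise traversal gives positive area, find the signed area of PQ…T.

161

Apply Gauss's area formula: 2A = Σ (x_i·y_{i+1} − x_{i+1}·y_i), indices taken mod 5.
Σ = (78.5) + (40) + (51) + (83.5) + (69) = 322
Signed area = Σ/2 = 161 (positive ⇒ counter-clockwise traversal).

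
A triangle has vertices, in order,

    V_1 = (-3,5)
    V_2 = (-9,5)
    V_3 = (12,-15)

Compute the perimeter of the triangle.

|V_1V_2| = √((-6)² + (0)²) = √36 = 6
|V_2V_3| = √((21)² + (-20)²) = √841 = 29
|V_3V_1| = √((-15)² + (20)²) = √625 = 25
Perimeter = 6 + 29 + 25 = 60.

60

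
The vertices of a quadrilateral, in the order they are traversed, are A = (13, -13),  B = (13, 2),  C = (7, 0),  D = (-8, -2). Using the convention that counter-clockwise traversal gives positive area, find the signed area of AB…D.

Apply the shoelace (surveyor's) formula: 2A = Σ (x_i·y_{i+1} − x_{i+1}·y_i), indices taken mod 4.
A→B: (13)(2) − (13)(-13) = 195
B→C: (13)(0) − (7)(2) = -14
C→D: (7)(-2) − (-8)(0) = -14
D→A: (-8)(-13) − (13)(-2) = 130
Σ = 297
Signed area = Σ/2 = 148.5 (positive ⇒ counter-clockwise traversal).

148.5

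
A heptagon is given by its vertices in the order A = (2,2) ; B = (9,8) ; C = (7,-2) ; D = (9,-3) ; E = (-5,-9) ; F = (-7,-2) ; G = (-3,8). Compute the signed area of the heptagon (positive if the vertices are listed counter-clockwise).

-156

A→B: (2)(8) − (9)(2) = -2
B→C: (9)(-2) − (7)(8) = -74
C→D: (7)(-3) − (9)(-2) = -3
D→E: (9)(-9) − (-5)(-3) = -96
E→F: (-5)(-2) − (-7)(-9) = -53
F→G: (-7)(8) − (-3)(-2) = -62
G→A: (-3)(2) − (2)(8) = -22
Σ = -312
Signed area = Σ/2 = -156 (negative ⇒ clockwise traversal).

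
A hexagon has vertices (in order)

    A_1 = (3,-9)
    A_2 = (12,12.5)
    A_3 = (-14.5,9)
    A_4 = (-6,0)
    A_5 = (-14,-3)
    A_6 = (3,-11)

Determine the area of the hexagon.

337.875

Σ = (145.5) + (289.25) + (54) + (18) + (163) + (6) = 675.75
Area = |Σ|/2 = 337.875.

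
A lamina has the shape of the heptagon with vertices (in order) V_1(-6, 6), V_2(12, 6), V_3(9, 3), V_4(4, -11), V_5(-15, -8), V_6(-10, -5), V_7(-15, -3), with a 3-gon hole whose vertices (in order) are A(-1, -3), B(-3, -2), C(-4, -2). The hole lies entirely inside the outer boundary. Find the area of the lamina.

Outer boundary:
Cross-terms: -108, -18, -111, -197, -5, -45, -108  ⇒  Σ = -592
Area = |Σ|/2 = 296.
Hole:
Apply the shoelace (surveyor's) formula: 2A = Σ (x_i·y_{i+1} − x_{i+1}·y_i), indices taken mod 3.
Σ = (-7) + (-2) + (10) = 1
Area = |Σ|/2 = 0.5.
Net area = 296 − 0.5 = 295.5.

295.5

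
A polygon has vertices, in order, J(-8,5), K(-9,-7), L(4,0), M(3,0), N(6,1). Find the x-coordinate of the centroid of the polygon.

-953/255

Apply the surveyor's formula. First the cross-terms c_i = x_i·y_{i+1} − x_{i+1}·y_i:
  101, 28, 0, 3, 38  ⇒  2A = 170, A = 85.
Then Σ (x_i + x_{i+1})·c_i = -1906, so x̄ = -1906 / (6·85) = -953/255.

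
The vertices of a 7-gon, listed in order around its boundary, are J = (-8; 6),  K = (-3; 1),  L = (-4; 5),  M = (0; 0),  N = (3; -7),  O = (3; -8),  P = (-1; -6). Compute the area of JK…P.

Apply the surveyor's formula: 2A = Σ (x_i·y_{i+1} − x_{i+1}·y_i), indices taken mod 7.
Σ = (10) + (-11) + (0) + (0) + (-3) + (-26) + (-54) = -84
Area = |Σ|/2 = 42.

42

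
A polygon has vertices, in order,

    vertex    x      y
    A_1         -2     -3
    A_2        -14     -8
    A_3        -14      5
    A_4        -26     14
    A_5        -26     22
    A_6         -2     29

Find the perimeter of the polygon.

106

|A_1A_2| = √((-12)² + (-5)²) = √169 = 13
|A_2A_3| = √((0)² + (13)²) = √169 = 13
|A_3A_4| = √((-12)² + (9)²) = √225 = 15
|A_4A_5| = √((0)² + (8)²) = √64 = 8
|A_5A_6| = √((24)² + (7)²) = √625 = 25
|A_6A_1| = √((0)² + (-32)²) = √1024 = 32
Perimeter = 13 + 13 + 15 + 8 + 25 + 32 = 106.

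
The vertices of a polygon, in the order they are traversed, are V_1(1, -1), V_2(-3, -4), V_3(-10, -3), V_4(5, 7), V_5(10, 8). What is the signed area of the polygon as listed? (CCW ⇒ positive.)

V_1→V_2: (1)(-4) − (-3)(-1) = -7
V_2→V_3: (-3)(-3) − (-10)(-4) = -31
V_3→V_4: (-10)(7) − (5)(-3) = -55
V_4→V_5: (5)(8) − (10)(7) = -30
V_5→V_1: (10)(-1) − (1)(8) = -18
Σ = -141
Signed area = Σ/2 = -70.5 (negative ⇒ clockwise traversal).

-70.5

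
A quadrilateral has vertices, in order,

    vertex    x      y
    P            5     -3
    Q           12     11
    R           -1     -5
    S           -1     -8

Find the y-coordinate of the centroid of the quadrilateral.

Apply the surveyor's formula. First the cross-terms c_i = x_i·y_{i+1} − x_{i+1}·y_i:
  91, -49, 3, 43  ⇒  2A = 88, A = 44.
Then Σ (y_i + y_{i+1})·c_i = -78, so ȳ = -78 / (6·44) = -13/44.

-13/44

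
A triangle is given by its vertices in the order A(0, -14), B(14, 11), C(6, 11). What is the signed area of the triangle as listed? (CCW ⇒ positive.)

100

Cross-terms: 196, 88, -84  ⇒  Σ = 200
Signed area = Σ/2 = 100 (positive ⇒ counter-clockwise traversal).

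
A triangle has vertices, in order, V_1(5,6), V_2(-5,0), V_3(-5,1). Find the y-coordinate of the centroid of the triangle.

7/3

Apply Gauss's area formula. First the cross-terms c_i = x_i·y_{i+1} − x_{i+1}·y_i:
  30, -5, -35  ⇒  2A = -10, A = -5.
Then Σ (y_i + y_{i+1})·c_i = -70, so ȳ = -70 / (6·(-5)) = 7/3.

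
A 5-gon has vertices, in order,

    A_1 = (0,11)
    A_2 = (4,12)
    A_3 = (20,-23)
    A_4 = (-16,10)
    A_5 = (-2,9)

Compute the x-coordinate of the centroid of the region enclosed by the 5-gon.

Apply the surveyor's formula. First the cross-terms c_i = x_i·y_{i+1} − x_{i+1}·y_i:
  -44, -332, -168, -124, -22  ⇒  2A = -690, A = -345.
Then Σ (x_i + x_{i+1})·c_i = -6540, so x̄ = -6540 / (6·(-345)) = 218/69.

218/69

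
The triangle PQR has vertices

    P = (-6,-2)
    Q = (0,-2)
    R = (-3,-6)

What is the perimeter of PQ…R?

|PQ| = √((6)² + (0)²) = √36 = 6
|QR| = √((-3)² + (-4)²) = √25 = 5
|RP| = √((-3)² + (4)²) = √25 = 5
Perimeter = 6 + 5 + 5 = 16.

16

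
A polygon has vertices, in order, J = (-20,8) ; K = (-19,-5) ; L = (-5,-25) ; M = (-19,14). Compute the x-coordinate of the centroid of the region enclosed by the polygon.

Apply Gauss's area formula. First the cross-terms c_i = x_i·y_{i+1} − x_{i+1}·y_i:
  252, 450, -545, 128  ⇒  2A = 285, A = 142.5.
Then Σ (x_i + x_{i+1})·c_i = -12540, so x̄ = -12540 / (6·142.5) = -44/3.

-44/3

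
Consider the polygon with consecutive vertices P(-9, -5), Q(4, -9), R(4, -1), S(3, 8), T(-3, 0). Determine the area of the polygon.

103.5

Apply the shoelace formula: 2A = Σ (x_i·y_{i+1} − x_{i+1}·y_i), indices taken mod 5.
Cross-terms: 101, 32, 35, 24, 15  ⇒  Σ = 207
Area = |Σ|/2 = 103.5.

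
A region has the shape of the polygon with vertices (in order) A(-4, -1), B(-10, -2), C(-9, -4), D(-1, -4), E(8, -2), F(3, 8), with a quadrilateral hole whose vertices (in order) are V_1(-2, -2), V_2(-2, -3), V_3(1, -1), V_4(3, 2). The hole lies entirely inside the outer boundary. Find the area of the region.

87.5

Outer boundary:
Cross-terms: -2, 22, 32, 34, 70, 29  ⇒  Σ = 185
Area = |Σ|/2 = 92.5.
Hole:
Σ = (2) + (5) + (5) + (-2) = 10
Area = |Σ|/2 = 5.
Net area = 92.5 − 5 = 87.5.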